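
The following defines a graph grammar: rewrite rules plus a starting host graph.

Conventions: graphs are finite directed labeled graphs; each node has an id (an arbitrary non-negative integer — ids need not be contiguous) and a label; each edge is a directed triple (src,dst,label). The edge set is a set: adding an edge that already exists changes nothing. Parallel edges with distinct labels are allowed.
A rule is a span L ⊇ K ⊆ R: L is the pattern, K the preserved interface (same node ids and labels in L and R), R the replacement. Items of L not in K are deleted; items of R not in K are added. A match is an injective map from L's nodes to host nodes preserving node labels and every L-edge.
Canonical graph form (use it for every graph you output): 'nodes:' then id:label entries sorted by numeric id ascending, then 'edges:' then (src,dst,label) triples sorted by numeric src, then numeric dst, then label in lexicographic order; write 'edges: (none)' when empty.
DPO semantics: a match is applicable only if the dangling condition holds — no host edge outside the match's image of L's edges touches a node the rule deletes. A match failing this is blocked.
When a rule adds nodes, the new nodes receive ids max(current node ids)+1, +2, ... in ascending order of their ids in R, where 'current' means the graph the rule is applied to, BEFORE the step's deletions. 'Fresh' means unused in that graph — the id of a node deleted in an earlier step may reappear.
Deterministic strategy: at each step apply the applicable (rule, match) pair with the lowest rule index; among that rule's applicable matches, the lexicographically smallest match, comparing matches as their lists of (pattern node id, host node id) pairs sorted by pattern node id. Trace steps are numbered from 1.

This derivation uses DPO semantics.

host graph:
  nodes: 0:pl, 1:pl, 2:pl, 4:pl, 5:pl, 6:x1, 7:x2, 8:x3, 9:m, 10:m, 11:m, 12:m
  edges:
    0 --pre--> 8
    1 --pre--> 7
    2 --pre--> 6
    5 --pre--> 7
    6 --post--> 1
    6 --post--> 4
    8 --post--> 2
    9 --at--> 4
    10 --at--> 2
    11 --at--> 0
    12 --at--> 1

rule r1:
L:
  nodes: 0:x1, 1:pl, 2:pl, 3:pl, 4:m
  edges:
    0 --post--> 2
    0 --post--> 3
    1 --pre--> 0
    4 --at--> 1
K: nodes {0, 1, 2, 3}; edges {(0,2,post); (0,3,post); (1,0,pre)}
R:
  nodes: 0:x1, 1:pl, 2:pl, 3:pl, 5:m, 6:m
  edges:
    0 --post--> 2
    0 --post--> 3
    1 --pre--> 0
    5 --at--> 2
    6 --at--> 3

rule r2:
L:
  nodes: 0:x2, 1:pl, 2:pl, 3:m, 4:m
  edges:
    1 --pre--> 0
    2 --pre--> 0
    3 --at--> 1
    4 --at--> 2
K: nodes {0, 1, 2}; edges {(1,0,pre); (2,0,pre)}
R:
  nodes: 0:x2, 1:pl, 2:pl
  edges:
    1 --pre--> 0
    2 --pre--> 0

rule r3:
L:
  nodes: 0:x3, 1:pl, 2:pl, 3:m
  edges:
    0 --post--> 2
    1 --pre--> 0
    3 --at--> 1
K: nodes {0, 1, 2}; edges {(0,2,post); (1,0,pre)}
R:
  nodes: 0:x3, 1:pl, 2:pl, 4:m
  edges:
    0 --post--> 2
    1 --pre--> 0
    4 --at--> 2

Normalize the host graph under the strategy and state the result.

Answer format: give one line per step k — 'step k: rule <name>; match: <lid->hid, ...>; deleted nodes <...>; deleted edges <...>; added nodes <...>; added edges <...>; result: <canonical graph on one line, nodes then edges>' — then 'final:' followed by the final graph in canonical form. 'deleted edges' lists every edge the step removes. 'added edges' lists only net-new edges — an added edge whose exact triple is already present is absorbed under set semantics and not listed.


step 1: rule r1; match: 0->6, 1->2, 2->1, 3->4, 4->10; deleted nodes 10; deleted edges (10,2,at); added nodes 13, 14; added edges (13,1,at); (14,4,at); result: nodes: 0:pl, 1:pl, 2:pl, 4:pl, 5:pl, 6:x1, 7:x2, 8:x3, 9:m, 11:m, 12:m, 13:m, 14:m edges: (0,8,pre); (1,7,pre); (2,6,pre); (5,7,pre); (6,1,post); (6,4,post); (8,2,post); (9,4,at); (11,0,at); (12,1,at); (13,1,at); (14,4,at)
step 2: rule r3; match: 0->8, 1->0, 2->2, 3->11; deleted nodes 11; deleted edges (11,0,at); added nodes 15; added edges (15,2,at); result: nodes: 0:pl, 1:pl, 2:pl, 4:pl, 5:pl, 6:x1, 7:x2, 8:x3, 9:m, 12:m, 13:m, 14:m, 15:m edges: (0,8,pre); (1,7,pre); (2,6,pre); (5,7,pre); (6,1,post); (6,4,post); (8,2,post); (9,4,at); (12,1,at); (13,1,at); (14,4,at); (15,2,at)
step 3: rule r1; match: 0->6, 1->2, 2->1, 3->4, 4->15; deleted nodes 15; deleted edges (15,2,at); added nodes 16, 17; added edges (16,1,at); (17,4,at); result: nodes: 0:pl, 1:pl, 2:pl, 4:pl, 5:pl, 6:x1, 7:x2, 8:x3, 9:m, 12:m, 13:m, 14:m, 16:m, 17:m edges: (0,8,pre); (1,7,pre); (2,6,pre); (5,7,pre); (6,1,post); (6,4,post); (8,2,post); (9,4,at); (12,1,at); (13,1,at); (14,4,at); (16,1,at); (17,4,at)
final:
nodes: 0:pl, 1:pl, 2:pl, 4:pl, 5:pl, 6:x1, 7:x2, 8:x3, 9:m, 12:m, 13:m, 14:m, 16:m, 17:m
edges: (0,8,pre); (1,7,pre); (2,6,pre); (5,7,pre); (6,1,post); (6,4,post); (8,2,post); (9,4,at); (12,1,at); (13,1,at); (14,4,at); (16,1,at); (17,4,at)


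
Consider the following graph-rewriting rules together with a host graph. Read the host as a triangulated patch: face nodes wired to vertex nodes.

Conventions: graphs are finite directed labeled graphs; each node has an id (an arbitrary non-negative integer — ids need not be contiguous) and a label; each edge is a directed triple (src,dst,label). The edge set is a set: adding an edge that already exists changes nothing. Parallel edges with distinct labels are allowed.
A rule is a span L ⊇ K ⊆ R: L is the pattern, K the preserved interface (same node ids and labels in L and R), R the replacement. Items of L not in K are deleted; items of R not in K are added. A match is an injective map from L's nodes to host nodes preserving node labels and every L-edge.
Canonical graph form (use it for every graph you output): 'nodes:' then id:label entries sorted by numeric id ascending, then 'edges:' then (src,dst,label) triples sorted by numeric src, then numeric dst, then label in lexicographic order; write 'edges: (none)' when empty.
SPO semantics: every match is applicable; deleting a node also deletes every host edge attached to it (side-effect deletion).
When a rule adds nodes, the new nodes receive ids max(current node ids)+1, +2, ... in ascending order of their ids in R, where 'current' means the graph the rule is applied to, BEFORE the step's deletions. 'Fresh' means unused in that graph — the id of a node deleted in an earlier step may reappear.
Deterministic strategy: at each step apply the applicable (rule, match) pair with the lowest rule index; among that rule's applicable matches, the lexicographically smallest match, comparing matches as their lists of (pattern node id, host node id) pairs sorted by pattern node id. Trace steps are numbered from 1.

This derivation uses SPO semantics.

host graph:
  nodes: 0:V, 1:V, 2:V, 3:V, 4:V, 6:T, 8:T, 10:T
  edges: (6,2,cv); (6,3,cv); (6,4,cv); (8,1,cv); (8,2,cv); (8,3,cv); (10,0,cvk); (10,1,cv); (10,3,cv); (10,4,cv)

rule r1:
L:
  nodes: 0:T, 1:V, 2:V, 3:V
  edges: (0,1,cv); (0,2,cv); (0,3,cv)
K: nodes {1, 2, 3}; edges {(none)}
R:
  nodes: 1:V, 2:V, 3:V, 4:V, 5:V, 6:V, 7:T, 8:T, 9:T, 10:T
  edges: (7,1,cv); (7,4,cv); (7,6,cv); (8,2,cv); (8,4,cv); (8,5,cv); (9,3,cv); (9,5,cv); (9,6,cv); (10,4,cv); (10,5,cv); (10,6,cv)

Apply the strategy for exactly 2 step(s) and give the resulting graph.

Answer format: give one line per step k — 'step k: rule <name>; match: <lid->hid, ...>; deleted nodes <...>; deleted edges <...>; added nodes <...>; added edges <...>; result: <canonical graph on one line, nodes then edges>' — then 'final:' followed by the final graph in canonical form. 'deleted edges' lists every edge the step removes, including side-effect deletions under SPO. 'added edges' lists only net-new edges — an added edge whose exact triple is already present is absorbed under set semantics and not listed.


step 1: rule r1; match: 0->6, 1->2, 2->3, 3->4; deleted nodes 6; deleted edges (6,2,cv); (6,3,cv); (6,4,cv); added nodes 11, 12, 13, 14, 15, 16, 17; added edges (14,2,cv); (14,11,cv); (14,13,cv); (15,3,cv); (15,11,cv); (15,12,cv); (16,4,cv); (16,12,cv); (16,13,cv); (17,11,cv); (17,12,cv); (17,13,cv); result: nodes: 0:V, 1:V, 2:V, 3:V, 4:V, 8:T, 10:T, 11:V, 12:V, 13:V, 14:T, 15:T, 16:T, 17:T edges: (8,1,cv); (8,2,cv); (8,3,cv); (10,0,cvk); (10,1,cv); (10,3,cv); (10,4,cv); (14,2,cv); (14,11,cv); (14,13,cv); (15,3,cv); (15,11,cv); (15,12,cv); (16,4,cv); (16,12,cv); (16,13,cv); (17,11,cv); (17,12,cv); (17,13,cv)
step 2: rule r1; match: 0->8, 1->1, 2->2, 3->3; deleted nodes 8; deleted edges (8,1,cv); (8,2,cv); (8,3,cv); added nodes 18, 19, 20, 21, 22, 23, 24; added edges (21,1,cv); (21,18,cv); (21,20,cv); (22,2,cv); (22,18,cv); (22,19,cv); (23,3,cv); (23,19,cv); (23,20,cv); (24,18,cv); (24,19,cv); (24,20,cv); result: nodes: 0:V, 1:V, 2:V, 3:V, 4:V, 10:T, 11:V, 12:V, 13:V, 14:T, 15:T, 16:T, 17:T, 18:V, 19:V, 20:V, 21:T, 22:T, 23:T, 24:T edges: (10,0,cvk); (10,1,cv); (10,3,cv); (10,4,cv); (14,2,cv); (14,11,cv); (14,13,cv); (15,3,cv); (15,11,cv); (15,12,cv); (16,4,cv); (16,12,cv); (16,13,cv); (17,11,cv); (17,12,cv); (17,13,cv); (21,1,cv); (21,18,cv); (21,20,cv); (22,2,cv); (22,18,cv); (22,19,cv); (23,3,cv); (23,19,cv); (23,20,cv); (24,18,cv); (24,19,cv); (24,20,cv)
final:
nodes: 0:V, 1:V, 2:V, 3:V, 4:V, 10:T, 11:V, 12:V, 13:V, 14:T, 15:T, 16:T, 17:T, 18:V, 19:V, 20:V, 21:T, 22:T, 23:T, 24:T
edges: (10,0,cvk); (10,1,cv); (10,3,cv); (10,4,cv); (14,2,cv); (14,11,cv); (14,13,cv); (15,3,cv); (15,11,cv); (15,12,cv); (16,4,cv); (16,12,cv); (16,13,cv); (17,11,cv); (17,12,cv); (17,13,cv); (21,1,cv); (21,18,cv); (21,20,cv); (22,2,cv); (22,18,cv); (22,19,cv); (23,3,cv); (23,19,cv); (23,20,cv); (24,18,cv); (24,19,cv); (24,20,cv)


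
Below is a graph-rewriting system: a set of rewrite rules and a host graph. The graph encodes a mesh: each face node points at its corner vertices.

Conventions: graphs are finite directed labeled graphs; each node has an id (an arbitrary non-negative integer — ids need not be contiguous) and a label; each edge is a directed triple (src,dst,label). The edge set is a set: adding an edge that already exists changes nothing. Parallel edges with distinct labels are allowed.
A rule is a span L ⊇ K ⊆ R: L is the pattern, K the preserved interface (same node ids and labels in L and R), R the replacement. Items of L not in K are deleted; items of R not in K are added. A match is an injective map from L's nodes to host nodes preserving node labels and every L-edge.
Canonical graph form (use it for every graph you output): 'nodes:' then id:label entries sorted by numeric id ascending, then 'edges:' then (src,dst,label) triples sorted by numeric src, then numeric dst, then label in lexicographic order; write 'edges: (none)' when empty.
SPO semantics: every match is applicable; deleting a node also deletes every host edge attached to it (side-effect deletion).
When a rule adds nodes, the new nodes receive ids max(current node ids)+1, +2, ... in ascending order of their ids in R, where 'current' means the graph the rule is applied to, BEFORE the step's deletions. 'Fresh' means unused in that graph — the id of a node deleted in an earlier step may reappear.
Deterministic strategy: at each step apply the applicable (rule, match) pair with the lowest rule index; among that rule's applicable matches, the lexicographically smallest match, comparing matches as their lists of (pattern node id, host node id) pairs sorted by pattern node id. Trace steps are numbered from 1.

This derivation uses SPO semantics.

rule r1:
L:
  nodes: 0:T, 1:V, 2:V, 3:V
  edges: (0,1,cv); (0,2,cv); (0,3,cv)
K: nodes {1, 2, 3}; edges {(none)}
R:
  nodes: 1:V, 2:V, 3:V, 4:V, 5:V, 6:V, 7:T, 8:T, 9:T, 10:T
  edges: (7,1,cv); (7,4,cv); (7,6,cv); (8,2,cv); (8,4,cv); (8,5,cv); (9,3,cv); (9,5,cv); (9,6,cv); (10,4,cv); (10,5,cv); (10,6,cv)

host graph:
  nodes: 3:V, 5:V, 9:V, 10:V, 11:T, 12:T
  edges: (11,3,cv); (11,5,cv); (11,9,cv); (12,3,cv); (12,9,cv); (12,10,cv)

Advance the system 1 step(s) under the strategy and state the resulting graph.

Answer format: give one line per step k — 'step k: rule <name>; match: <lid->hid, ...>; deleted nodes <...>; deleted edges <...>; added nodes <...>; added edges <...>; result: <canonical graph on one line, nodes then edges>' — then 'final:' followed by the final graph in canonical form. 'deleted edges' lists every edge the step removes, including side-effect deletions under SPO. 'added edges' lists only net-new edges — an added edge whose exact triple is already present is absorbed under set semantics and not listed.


step 1: rule r1; match: 0->11, 1->3, 2->5, 3->9; deleted nodes 11; deleted edges (11,3,cv); (11,5,cv); (11,9,cv); added nodes 13, 14, 15, 16, 17, 18, 19; added edges (16,3,cv); (16,13,cv); (16,15,cv); (17,5,cv); (17,13,cv); (17,14,cv); (18,9,cv); (18,14,cv); (18,15,cv); (19,13,cv); (19,14,cv); (19,15,cv); result: nodes: 3:V, 5:V, 9:V, 10:V, 12:T, 13:V, 14:V, 15:V, 16:T, 17:T, 18:T, 19:T edges: (12,3,cv); (12,9,cv); (12,10,cv); (16,3,cv); (16,13,cv); (16,15,cv); (17,5,cv); (17,13,cv); (17,14,cv); (18,9,cv); (18,14,cv); (18,15,cv); (19,13,cv); (19,14,cv); (19,15,cv)
final:
nodes: 3:V, 5:V, 9:V, 10:V, 12:T, 13:V, 14:V, 15:V, 16:T, 17:T, 18:T, 19:T
edges: (12,3,cv); (12,9,cv); (12,10,cv); (16,3,cv); (16,13,cv); (16,15,cv); (17,5,cv); (17,13,cv); (17,14,cv); (18,9,cv); (18,14,cv); (18,15,cv); (19,13,cv); (19,14,cv); (19,15,cv)


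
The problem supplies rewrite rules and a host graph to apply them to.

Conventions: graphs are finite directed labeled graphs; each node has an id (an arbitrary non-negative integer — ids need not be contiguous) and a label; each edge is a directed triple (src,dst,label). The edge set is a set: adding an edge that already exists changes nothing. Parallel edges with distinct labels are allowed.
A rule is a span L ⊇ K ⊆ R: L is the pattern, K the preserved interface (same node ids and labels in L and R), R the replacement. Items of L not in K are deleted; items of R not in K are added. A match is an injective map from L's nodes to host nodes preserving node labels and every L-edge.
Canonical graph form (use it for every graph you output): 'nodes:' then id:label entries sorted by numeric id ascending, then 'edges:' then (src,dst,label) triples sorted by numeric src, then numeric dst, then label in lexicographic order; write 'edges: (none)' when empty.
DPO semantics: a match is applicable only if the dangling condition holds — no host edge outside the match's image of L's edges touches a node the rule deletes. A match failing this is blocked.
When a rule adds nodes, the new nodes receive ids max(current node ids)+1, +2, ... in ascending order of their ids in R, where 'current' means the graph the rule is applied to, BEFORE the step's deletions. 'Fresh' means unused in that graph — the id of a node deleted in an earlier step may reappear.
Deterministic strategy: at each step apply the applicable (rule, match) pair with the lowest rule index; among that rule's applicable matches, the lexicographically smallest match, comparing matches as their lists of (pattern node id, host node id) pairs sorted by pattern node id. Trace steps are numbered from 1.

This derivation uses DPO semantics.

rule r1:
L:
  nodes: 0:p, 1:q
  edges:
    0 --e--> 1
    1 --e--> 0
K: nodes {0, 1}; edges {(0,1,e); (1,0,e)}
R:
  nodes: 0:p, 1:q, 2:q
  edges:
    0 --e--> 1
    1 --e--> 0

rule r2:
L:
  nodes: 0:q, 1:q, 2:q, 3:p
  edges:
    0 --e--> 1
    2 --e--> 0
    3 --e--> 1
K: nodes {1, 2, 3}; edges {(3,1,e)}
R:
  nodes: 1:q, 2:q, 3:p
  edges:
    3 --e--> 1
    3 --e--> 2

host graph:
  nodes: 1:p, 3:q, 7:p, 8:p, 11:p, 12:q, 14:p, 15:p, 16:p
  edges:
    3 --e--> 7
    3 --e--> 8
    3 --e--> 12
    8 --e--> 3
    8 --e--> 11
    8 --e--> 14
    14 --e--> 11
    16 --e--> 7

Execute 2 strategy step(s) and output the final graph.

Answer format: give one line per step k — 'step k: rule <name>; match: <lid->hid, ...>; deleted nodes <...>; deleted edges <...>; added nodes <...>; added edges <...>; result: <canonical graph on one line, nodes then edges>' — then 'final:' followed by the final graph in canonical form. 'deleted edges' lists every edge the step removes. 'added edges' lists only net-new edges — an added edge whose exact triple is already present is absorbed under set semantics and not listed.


step 1: rule r1; match: 0->8, 1->3; deleted nodes (none); deleted edges (none); added nodes 17; added edges (none); result: nodes: 1:p, 3:q, 7:p, 8:p, 11:p, 12:q, 14:p, 15:p, 16:p, 17:q edges: (3,7,e); (3,8,e); (3,12,e); (8,3,e); (8,11,e); (8,14,e); (14,11,e); (16,7,e)
step 2: rule r1; match: 0->8, 1->3; deleted nodes (none); deleted edges (none); added nodes 18; added edges (none); result: nodes: 1:p, 3:q, 7:p, 8:p, 11:p, 12:q, 14:p, 15:p, 16:p, 17:q, 18:q edges: (3,7,e); (3,8,e); (3,12,e); (8,3,e); (8,11,e); (8,14,e); (14,11,e); (16,7,e)
final:
nodes: 1:p, 3:q, 7:p, 8:p, 11:p, 12:q, 14:p, 15:p, 16:p, 17:q, 18:q
edges: (3,7,e); (3,8,e); (3,12,e); (8,3,e); (8,11,e); (8,14,e); (14,11,e); (16,7,e)


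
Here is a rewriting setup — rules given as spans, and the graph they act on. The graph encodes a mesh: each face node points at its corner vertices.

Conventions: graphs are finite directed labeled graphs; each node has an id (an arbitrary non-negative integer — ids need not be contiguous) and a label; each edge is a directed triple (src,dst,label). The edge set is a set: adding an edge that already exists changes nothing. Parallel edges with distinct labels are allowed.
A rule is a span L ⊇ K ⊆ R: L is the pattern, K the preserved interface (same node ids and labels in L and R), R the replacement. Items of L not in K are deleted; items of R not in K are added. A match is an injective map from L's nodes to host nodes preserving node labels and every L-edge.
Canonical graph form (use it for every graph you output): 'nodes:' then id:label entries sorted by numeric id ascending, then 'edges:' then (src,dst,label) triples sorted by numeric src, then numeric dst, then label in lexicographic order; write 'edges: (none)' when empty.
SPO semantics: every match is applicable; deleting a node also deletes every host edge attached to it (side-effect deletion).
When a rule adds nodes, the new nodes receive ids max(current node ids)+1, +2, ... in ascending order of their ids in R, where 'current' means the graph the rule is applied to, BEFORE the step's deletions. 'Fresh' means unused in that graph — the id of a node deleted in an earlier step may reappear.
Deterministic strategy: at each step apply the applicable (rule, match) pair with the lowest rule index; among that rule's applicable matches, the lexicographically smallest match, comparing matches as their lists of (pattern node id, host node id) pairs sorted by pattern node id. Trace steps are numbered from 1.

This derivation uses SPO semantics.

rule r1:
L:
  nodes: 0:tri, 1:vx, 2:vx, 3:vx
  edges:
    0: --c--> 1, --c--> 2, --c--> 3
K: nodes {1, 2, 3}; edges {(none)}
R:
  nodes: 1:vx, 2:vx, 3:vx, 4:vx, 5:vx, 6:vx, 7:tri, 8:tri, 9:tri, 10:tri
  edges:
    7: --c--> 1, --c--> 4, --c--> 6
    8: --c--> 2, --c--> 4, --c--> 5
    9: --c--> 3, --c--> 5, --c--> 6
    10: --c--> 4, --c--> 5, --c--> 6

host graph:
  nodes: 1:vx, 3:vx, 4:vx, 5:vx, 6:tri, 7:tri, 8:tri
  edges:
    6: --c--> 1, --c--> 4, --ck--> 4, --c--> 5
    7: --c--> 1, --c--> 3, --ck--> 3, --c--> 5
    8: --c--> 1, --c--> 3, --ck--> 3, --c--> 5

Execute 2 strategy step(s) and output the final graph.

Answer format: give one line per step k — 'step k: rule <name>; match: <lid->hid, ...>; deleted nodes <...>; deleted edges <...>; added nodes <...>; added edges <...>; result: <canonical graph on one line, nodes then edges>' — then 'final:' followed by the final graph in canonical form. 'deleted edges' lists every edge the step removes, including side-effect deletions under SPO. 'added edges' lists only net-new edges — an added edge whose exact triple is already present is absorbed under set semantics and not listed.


step 1: rule r1; match: 0->6, 1->1, 2->4, 3->5; deleted nodes 6; deleted edges (6,1,c); (6,4,c); (6,4,ck); (6,5,c); added nodes 9, 10, 11, 12, 13, 14, 15; added edges (12,1,c); (12,9,c); (12,11,c); (13,4,c); (13,9,c); (13,10,c); (14,5,c); (14,10,c); (14,11,c); (15,9,c); (15,10,c); (15,11,c); result: nodes: 1:vx, 3:vx, 4:vx, 5:vx, 7:tri, 8:tri, 9:vx, 10:vx, 11:vx, 12:tri, 13:tri, 14:tri, 15:tri edges: (7,1,c); (7,3,c); (7,3,ck); (7,5,c); (8,1,c); (8,3,c); (8,3,ck); (8,5,c); (12,1,c); (12,9,c); (12,11,c); (13,4,c); (13,9,c); (13,10,c); (14,5,c); (14,10,c); (14,11,c); (15,9,c); (15,10,c); (15,11,c)
step 2: rule r1; match: 0->7, 1->1, 2->3, 3->5; deleted nodes 7; deleted edges (7,1,c); (7,3,c); (7,3,ck); (7,5,c); added nodes 16, 17, 18, 19, 20, 21, 22; added edges (19,1,c); (19,16,c); (19,18,c); (20,3,c); (20,16,c); (20,17,c); (21,5,c); (21,17,c); (21,18,c); (22,16,c); (22,17,c); (22,18,c); result: nodes: 1:vx, 3:vx, 4:vx, 5:vx, 8:tri, 9:vx, 10:vx, 11:vx, 12:tri, 13:tri, 14:tri, 15:tri, 16:vx, 17:vx, 18:vx, 19:tri, 20:tri, 21:tri, 22:tri edges: (8,1,c); (8,3,c); (8,3,ck); (8,5,c); (12,1,c); (12,9,c); (12,11,c); (13,4,c); (13,9,c); (13,10,c); (14,5,c); (14,10,c); (14,11,c); (15,9,c); (15,10,c); (15,11,c); (19,1,c); (19,16,c); (19,18,c); (20,3,c); (20,16,c); (20,17,c); (21,5,c); (21,17,c); (21,18,c); (22,16,c); (22,17,c); (22,18,c)
final:
nodes: 1:vx, 3:vx, 4:vx, 5:vx, 8:tri, 9:vx, 10:vx, 11:vx, 12:tri, 13:tri, 14:tri, 15:tri, 16:vx, 17:vx, 18:vx, 19:tri, 20:tri, 21:tri, 22:tri
edges: (8,1,c); (8,3,c); (8,3,ck); (8,5,c); (12,1,c); (12,9,c); (12,11,c); (13,4,c); (13,9,c); (13,10,c); (14,5,c); (14,10,c); (14,11,c); (15,9,c); (15,10,c); (15,11,c); (19,1,c); (19,16,c); (19,18,c); (20,3,c); (20,16,c); (20,17,c); (21,5,c); (21,17,c); (21,18,c); (22,16,c); (22,17,c); (22,18,c)


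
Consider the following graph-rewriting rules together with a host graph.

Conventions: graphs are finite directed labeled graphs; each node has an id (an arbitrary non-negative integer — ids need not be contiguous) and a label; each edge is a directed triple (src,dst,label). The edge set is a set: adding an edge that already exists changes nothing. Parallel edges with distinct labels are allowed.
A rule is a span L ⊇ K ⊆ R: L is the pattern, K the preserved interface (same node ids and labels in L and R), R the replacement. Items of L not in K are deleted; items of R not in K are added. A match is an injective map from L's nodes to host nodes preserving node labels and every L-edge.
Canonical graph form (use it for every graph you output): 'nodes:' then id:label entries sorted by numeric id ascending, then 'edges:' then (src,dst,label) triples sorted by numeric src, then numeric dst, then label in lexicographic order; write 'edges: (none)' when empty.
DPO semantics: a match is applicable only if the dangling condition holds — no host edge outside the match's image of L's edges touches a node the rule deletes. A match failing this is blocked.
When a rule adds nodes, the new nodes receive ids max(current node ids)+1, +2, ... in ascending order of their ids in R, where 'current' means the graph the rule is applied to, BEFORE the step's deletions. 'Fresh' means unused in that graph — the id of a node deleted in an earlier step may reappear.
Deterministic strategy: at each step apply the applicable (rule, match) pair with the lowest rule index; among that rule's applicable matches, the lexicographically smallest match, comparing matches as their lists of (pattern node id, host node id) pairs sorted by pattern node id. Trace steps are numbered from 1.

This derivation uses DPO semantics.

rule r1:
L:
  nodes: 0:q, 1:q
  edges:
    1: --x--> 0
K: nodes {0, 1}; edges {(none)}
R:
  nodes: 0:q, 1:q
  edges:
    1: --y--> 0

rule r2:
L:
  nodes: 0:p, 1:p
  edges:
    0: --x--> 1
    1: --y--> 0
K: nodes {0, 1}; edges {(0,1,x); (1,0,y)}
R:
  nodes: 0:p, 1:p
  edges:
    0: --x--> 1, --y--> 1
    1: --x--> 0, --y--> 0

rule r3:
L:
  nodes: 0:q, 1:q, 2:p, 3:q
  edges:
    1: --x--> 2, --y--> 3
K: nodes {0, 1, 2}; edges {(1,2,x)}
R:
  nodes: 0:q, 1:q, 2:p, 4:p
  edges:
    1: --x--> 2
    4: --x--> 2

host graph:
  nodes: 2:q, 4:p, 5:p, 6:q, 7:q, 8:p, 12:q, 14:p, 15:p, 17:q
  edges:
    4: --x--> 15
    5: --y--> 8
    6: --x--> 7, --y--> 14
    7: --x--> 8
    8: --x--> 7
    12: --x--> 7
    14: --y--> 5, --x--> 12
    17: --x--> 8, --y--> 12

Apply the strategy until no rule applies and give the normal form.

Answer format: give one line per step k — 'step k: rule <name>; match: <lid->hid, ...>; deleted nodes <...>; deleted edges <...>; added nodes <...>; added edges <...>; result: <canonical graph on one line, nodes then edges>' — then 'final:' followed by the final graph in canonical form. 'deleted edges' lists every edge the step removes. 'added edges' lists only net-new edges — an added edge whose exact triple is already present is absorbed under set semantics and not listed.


step 1: rule r1; match: 0->7, 1->6; deleted nodes (none); deleted edges (6,7,x); added nodes (none); added edges (6,7,y); result: nodes: 2:q, 4:p, 5:p, 6:q, 7:q, 8:p, 12:q, 14:p, 15:p, 17:q edges: (4,15,x); (5,8,y); (6,7,y); (6,14,y); (7,8,x); (8,7,x); (12,7,x); (14,5,y); (14,12,x); (17,8,x); (17,12,y)
step 2: rule r1; match: 0->7, 1->12; deleted nodes (none); deleted edges (12,7,x); added nodes (none); added edges (12,7,y); result: nodes: 2:q, 4:p, 5:p, 6:q, 7:q, 8:p, 12:q, 14:p, 15:p, 17:q edges: (4,15,x); (5,8,y); (6,7,y); (6,14,y); (7,8,x); (8,7,x); (12,7,y); (14,5,y); (14,12,x); (17,8,x); (17,12,y)
final:
nodes: 2:q, 4:p, 5:p, 6:q, 7:q, 8:p, 12:q, 14:p, 15:p, 17:q
edges: (4,15,x); (5,8,y); (6,7,y); (6,14,y); (7,8,x); (8,7,x); (12,7,y); (14,5,y); (14,12,x); (17,8,x); (17,12,y)


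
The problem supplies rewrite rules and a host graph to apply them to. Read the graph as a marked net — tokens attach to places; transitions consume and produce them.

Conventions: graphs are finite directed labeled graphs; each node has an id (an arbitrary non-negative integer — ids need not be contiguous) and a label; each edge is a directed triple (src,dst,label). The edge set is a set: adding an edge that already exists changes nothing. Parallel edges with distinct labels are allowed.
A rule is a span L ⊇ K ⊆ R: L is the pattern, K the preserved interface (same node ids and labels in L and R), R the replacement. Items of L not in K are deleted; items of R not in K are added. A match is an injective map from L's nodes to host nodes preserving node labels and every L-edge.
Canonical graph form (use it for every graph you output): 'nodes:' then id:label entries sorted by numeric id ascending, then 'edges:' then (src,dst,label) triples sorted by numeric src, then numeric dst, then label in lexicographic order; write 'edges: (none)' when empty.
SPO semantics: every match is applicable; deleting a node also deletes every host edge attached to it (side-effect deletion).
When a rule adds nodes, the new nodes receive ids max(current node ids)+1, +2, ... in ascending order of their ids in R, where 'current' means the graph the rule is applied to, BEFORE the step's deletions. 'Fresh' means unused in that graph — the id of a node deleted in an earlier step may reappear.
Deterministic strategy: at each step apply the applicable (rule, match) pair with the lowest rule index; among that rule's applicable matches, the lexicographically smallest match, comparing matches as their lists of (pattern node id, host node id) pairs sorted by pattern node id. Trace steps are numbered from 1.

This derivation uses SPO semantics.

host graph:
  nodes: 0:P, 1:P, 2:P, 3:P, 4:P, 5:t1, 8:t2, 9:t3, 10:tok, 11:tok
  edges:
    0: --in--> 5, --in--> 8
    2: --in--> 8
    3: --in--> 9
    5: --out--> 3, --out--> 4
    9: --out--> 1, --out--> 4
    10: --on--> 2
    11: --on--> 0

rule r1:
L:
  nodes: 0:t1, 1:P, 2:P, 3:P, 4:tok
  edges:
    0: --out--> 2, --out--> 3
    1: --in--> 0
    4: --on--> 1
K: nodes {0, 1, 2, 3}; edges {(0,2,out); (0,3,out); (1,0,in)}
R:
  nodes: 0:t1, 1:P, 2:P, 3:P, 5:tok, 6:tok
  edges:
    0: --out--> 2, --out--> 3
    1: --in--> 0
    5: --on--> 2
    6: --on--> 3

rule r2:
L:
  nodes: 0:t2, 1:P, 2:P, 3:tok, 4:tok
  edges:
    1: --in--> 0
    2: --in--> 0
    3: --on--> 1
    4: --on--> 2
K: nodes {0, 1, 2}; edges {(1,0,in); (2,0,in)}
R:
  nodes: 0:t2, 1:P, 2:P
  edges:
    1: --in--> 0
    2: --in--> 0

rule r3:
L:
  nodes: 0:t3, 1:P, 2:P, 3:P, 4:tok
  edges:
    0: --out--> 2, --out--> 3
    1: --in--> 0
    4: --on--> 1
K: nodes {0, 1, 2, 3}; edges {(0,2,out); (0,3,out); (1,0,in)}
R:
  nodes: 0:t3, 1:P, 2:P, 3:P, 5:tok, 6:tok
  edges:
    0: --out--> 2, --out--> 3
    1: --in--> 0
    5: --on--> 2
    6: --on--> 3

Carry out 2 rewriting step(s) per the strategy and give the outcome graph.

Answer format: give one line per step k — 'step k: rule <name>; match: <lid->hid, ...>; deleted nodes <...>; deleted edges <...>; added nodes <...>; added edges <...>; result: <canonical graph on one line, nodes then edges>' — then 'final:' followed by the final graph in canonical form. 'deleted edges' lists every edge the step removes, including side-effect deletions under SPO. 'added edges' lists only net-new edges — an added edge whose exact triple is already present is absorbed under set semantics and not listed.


step 1: rule r1; match: 0->5, 1->0, 2->3, 3->4, 4->11; deleted nodes 11; deleted edges (11,0,on); added nodes 12, 13; added edges (12,3,on); (13,4,on); result: nodes: 0:P, 1:P, 2:P, 3:P, 4:P, 5:t1, 8:t2, 9:t3, 10:tok, 12:tok, 13:tok edges: (0,5,in); (0,8,in); (2,8,in); (3,9,in); (5,3,out); (5,4,out); (9,1,out); (9,4,out); (10,2,on); (12,3,on); (13,4,on)
step 2: rule r3; match: 0->9, 1->3, 2->1, 3->4, 4->12; deleted nodes 12; deleted edges (12,3,on); added nodes 14, 15; added edges (14,1,on); (15,4,on); result: nodes: 0:P, 1:P, 2:P, 3:P, 4:P, 5:t1, 8:t2, 9:t3, 10:tok, 13:tok, 14:tok, 15:tok edges: (0,5,in); (0,8,in); (2,8,in); (3,9,in); (5,3,out); (5,4,out); (9,1,out); (9,4,out); (10,2,on); (13,4,on); (14,1,on); (15,4,on)
final:
nodes: 0:P, 1:P, 2:P, 3:P, 4:P, 5:t1, 8:t2, 9:t3, 10:tok, 13:tok, 14:tok, 15:tok
edges: (0,5,in); (0,8,in); (2,8,in); (3,9,in); (5,3,out); (5,4,out); (9,1,out); (9,4,out); (10,2,on); (13,4,on); (14,1,on); (15,4,on)


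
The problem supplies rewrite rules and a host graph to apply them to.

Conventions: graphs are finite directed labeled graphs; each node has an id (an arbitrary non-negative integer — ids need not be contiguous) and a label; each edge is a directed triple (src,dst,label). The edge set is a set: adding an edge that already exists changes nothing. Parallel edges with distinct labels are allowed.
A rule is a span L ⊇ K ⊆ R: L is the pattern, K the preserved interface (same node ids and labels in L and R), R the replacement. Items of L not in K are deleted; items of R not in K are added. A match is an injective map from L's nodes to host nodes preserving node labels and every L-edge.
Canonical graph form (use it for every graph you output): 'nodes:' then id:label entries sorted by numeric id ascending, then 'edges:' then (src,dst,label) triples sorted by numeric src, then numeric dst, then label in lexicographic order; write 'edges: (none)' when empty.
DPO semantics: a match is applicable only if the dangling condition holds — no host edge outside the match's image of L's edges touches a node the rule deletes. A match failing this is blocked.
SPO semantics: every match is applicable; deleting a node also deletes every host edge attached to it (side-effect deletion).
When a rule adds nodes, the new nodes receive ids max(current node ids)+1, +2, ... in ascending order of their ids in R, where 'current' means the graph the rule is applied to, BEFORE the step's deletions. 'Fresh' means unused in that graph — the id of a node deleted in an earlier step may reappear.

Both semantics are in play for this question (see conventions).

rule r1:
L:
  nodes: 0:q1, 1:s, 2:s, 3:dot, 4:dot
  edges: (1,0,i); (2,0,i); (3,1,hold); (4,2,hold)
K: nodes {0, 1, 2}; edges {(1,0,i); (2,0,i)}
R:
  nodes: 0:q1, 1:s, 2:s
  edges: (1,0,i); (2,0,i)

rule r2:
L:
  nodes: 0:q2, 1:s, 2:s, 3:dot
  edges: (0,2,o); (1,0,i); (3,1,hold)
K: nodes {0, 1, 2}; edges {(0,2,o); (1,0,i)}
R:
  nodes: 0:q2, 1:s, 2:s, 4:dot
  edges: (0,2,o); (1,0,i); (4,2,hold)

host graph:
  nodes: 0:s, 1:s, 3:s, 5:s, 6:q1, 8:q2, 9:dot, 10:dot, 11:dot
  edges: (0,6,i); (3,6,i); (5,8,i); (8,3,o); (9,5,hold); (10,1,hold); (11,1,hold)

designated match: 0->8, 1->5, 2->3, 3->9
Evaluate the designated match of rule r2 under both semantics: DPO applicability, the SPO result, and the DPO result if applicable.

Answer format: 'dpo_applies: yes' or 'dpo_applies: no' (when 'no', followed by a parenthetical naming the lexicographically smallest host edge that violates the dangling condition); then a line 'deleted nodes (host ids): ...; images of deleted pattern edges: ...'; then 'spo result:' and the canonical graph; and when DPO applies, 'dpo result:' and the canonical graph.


dpo_applies: yes
deleted nodes (host ids): 9; images of deleted pattern edges: (9,5,hold)
spo result:
nodes: 0:s, 1:s, 3:s, 5:s, 6:q1, 8:q2, 10:dot, 11:dot, 12:dot
edges: (0,6,i); (3,6,i); (5,8,i); (8,3,o); (10,1,hold); (11,1,hold); (12,3,hold)
dpo result:
nodes: 0:s, 1:s, 3:s, 5:s, 6:q1, 8:q2, 10:dot, 11:dot, 12:dot
edges: (0,6,i); (3,6,i); (5,8,i); (8,3,o); (10,1,hold); (11,1,hold); (12,3,hold)


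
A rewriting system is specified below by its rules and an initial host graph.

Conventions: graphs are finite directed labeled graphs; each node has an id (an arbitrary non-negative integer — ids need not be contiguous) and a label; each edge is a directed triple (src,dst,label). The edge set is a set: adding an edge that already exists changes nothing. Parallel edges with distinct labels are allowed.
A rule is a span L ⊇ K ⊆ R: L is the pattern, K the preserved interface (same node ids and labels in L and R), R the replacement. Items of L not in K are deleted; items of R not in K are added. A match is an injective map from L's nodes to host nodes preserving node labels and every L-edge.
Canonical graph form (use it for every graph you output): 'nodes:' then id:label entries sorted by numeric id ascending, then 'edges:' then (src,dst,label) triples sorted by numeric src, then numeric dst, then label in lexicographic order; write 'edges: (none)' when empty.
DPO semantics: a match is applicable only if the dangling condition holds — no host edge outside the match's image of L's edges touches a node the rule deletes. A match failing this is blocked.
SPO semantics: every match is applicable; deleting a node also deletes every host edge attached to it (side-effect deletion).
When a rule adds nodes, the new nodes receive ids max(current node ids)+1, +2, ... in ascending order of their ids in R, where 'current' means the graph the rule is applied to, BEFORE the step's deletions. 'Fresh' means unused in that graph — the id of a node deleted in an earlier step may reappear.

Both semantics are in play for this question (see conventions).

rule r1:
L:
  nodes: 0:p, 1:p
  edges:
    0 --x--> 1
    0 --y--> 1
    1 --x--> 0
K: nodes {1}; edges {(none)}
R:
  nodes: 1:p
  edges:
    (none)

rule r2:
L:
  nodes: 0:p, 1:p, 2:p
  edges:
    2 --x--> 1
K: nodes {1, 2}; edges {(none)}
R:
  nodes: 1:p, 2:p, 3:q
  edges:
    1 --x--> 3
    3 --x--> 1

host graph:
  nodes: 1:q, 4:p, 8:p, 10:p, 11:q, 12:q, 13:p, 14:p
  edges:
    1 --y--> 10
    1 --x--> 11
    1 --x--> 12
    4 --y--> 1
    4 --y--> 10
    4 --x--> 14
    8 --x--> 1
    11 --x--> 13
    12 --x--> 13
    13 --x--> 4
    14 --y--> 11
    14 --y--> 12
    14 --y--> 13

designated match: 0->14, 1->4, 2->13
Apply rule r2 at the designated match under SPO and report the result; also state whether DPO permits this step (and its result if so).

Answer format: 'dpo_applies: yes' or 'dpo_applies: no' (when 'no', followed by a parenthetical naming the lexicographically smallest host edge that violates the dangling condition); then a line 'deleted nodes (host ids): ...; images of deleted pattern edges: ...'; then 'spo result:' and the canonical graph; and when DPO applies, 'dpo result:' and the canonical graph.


dpo_applies: no
(the rule deletes node 14, which keeps host edge (4,14,x) outside the match image — the dangling condition fails, DPO blocks; SPO proceeds and side-deletes such edges)
deleted nodes (host ids): 14; images of deleted pattern edges: (13,4,x)
spo result:
nodes: 1:q, 4:p, 8:p, 10:p, 11:q, 12:q, 13:p, 15:q
edges: (1,10,y); (1,11,x); (1,12,x); (4,1,y); (4,10,y); (4,15,x); (8,1,x); (11,13,x); (12,13,x); (15,4,x)


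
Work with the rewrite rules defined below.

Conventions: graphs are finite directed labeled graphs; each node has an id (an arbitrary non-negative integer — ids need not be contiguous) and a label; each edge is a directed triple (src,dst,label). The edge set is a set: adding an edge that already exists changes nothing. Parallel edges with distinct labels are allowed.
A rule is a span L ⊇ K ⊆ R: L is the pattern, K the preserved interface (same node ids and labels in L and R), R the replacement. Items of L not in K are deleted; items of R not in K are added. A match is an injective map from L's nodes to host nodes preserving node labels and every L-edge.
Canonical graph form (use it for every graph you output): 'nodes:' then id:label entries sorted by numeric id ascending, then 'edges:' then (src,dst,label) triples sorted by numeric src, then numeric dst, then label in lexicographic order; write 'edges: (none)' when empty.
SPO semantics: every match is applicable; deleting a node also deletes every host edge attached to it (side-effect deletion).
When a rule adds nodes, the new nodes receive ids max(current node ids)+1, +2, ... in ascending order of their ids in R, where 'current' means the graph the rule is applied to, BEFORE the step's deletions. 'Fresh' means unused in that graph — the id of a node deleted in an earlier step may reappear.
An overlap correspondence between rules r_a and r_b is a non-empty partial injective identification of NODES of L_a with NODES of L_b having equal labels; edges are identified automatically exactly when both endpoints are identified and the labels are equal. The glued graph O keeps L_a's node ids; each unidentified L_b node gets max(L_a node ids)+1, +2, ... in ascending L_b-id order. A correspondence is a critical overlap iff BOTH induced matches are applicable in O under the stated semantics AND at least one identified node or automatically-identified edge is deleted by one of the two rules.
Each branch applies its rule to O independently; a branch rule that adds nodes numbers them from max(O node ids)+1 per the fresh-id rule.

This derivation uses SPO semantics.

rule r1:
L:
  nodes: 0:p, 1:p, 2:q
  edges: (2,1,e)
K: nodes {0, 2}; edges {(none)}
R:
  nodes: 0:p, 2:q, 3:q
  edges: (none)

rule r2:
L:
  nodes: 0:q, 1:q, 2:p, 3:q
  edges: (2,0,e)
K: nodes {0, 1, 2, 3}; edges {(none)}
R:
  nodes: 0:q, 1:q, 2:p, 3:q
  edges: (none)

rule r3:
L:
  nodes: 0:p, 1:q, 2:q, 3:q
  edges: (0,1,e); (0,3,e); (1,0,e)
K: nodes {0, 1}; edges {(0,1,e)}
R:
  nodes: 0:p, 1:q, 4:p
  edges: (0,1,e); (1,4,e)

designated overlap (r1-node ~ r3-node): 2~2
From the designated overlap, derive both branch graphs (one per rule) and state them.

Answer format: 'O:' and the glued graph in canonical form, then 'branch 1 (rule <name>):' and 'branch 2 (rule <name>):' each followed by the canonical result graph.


O:
nodes: 0:p, 1:p, 2:q, 3:p, 4:q, 5:q
edges: (2,1,e); (3,4,e); (3,5,e); (4,3,e)
branch 1 (rule r1):
nodes: 0:p, 2:q, 3:p, 4:q, 5:q, 6:q
edges: (3,4,e); (3,5,e); (4,3,e)
branch 2 (rule r3):
nodes: 0:p, 1:p, 3:p, 4:q, 6:p
edges: (3,4,e); (4,6,e)


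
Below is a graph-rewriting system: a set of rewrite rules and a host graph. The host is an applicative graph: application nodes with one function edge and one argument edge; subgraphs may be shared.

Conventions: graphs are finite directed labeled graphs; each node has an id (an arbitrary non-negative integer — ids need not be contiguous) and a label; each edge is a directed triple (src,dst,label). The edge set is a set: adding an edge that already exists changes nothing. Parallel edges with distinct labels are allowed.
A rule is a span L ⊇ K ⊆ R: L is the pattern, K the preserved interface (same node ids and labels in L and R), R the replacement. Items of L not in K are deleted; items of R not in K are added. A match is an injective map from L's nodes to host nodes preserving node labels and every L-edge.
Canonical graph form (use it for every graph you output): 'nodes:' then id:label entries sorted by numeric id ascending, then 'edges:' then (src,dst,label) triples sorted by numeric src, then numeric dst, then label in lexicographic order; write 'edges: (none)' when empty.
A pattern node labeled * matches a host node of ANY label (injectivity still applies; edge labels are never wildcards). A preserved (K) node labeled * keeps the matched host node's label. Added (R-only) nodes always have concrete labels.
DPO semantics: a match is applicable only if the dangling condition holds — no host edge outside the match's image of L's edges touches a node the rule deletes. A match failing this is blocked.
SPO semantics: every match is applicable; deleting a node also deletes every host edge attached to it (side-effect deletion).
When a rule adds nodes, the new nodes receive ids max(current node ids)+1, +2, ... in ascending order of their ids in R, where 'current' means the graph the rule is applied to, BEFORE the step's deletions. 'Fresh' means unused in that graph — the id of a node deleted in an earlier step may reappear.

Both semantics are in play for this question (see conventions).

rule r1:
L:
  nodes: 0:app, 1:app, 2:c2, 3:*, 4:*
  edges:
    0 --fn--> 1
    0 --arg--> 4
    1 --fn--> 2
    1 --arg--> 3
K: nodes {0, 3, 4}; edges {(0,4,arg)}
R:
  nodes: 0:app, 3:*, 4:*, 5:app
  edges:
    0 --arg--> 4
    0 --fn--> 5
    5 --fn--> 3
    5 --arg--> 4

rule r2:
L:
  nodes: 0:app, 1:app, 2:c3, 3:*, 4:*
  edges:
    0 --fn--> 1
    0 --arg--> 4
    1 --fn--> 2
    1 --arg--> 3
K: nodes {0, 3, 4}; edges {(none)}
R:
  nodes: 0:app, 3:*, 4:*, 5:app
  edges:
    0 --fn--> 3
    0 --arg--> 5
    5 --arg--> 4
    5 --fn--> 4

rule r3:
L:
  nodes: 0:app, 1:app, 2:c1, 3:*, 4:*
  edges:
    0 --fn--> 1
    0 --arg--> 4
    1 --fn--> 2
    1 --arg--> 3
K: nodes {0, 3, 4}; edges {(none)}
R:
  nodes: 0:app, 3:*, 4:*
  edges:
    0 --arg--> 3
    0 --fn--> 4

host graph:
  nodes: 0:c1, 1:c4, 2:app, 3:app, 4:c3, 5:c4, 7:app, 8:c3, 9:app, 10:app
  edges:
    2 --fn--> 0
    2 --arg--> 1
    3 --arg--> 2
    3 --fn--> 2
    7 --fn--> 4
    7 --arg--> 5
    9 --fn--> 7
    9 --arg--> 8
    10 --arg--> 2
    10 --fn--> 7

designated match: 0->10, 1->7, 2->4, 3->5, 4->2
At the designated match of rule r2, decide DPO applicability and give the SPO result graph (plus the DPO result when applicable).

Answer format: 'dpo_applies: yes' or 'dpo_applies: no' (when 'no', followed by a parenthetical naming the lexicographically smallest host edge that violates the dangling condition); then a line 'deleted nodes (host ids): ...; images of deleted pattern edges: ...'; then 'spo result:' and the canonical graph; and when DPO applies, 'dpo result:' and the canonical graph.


dpo_applies: no
(the rule deletes node 7, which keeps host edge (9,7,fn) outside the match image — the dangling condition fails, DPO blocks; SPO proceeds and side-deletes such edges)
deleted nodes (host ids): 4, 7; images of deleted pattern edges: (7,4,fn); (7,5,arg); (10,2,arg); (10,7,fn)
spo result:
nodes: 0:c1, 1:c4, 2:app, 3:app, 5:c4, 8:c3, 9:app, 10:app, 11:app
edges: (2,0,fn); (2,1,arg); (3,2,arg); (3,2,fn); (9,8,arg); (10,5,fn); (10,11,arg); (11,2,arg); (11,2,fn)
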